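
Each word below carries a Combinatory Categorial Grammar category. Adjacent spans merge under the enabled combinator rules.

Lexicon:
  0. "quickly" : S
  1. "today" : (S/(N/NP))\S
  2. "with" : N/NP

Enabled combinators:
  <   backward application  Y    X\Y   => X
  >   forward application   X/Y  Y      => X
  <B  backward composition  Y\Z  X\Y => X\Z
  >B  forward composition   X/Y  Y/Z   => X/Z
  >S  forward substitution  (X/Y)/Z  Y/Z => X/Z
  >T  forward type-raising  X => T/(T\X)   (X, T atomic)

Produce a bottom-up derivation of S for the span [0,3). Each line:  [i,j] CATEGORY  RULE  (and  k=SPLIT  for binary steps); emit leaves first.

[0,1] S  lex  "quickly"
[1,2] (S/(N/NP))\S  lex  "today"
[0,2] S/(N/NP)  <  k=1
[2,3] N/NP  lex  "with"
[0,3] S  >  k=2

[0,3] S   >
  [0,2] S/(N/NP)   <
    [0,1] "quickly" : S
    [1,2] "today" : (S/(N/NP))\S
  [2,3] "with" : N/NP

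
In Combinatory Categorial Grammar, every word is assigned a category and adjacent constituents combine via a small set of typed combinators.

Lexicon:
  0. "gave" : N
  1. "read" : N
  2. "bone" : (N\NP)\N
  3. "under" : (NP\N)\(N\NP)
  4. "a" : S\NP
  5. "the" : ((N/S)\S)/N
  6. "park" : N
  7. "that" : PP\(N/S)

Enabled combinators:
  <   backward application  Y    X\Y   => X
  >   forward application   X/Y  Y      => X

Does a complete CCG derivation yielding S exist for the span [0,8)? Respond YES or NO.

N N (N\NP)\N (NP\N)\(N\NP) S\NP ((N/S)\S)/N N PP\(N/S)
CKY chart[0,8] = {PP}; S ∉ chart

NO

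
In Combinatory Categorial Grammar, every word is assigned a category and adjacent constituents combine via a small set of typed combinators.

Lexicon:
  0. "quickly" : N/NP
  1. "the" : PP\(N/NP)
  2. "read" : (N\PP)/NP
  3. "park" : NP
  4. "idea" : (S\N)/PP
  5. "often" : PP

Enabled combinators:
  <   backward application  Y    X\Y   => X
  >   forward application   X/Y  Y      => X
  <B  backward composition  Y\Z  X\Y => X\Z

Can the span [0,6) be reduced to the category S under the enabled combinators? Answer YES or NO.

[0,6] S   <
  [0,2] PP   <
    [0,1] "quickly" : N/NP
    [1,2] "the" : PP\(N/NP)
  [2,6] S\PP   <B
    [2,4] N\PP   >
      [2,3] "read" : (N\PP)/NP
      [3,4] "park" : NP
    [4,6] S\N   >
      [4,5] "idea" : (S\N)/PP
      [5,6] "often" : PP

YES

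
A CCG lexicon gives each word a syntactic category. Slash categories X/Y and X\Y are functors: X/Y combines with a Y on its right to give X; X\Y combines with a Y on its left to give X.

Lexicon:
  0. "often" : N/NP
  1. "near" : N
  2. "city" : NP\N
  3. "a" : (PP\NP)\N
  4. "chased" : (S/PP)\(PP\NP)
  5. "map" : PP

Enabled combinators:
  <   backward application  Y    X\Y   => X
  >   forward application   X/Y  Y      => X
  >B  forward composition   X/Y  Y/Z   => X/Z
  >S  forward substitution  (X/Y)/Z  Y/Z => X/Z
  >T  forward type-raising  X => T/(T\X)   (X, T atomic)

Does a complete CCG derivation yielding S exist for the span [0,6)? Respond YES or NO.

YES

[0,6] S   >
  [0,5] S/PP   <
    [0,4] PP\NP   <
      [0,3] N   >
        [0,1] "often" : N/NP
        [1,3] NP   <
          [1,2] "near" : N
          [2,3] "city" : NP\N
      [3,4] "a" : (PP\NP)\N
    [4,5] "chased" : (S/PP)\(PP\NP)
  [5,6] "map" : PP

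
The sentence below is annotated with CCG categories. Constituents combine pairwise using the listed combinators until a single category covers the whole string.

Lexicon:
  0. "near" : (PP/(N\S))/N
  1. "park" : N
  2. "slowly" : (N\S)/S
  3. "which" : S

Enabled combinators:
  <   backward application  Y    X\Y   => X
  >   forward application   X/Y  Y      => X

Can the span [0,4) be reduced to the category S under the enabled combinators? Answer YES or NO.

(PP/(N\S))/N N (N\S)/S S
CKY chart[0,4] = {PP}; S ∉ chart

NO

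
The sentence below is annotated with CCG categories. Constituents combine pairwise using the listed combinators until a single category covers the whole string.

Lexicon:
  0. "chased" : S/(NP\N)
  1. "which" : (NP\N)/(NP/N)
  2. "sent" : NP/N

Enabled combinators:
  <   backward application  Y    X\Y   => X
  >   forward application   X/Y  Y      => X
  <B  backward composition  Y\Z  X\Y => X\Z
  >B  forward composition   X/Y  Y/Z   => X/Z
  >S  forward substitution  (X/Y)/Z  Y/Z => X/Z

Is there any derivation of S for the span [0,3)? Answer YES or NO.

YES

[0,3] S   >
  [0,1] "chased" : S/(NP\N)
  [1,3] NP\N   >
    [1,2] "which" : (NP\N)/(NP/N)
    [2,3] "sent" : NP/N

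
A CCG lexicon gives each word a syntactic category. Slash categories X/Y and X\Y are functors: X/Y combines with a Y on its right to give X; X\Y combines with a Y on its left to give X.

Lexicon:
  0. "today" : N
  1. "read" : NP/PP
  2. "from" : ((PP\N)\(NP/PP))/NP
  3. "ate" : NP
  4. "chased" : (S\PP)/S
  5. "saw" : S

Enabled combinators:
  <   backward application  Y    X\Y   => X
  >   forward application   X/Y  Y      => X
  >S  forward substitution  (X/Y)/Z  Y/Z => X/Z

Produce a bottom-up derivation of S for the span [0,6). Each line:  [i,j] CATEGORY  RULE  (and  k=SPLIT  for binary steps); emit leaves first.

[0,6] S   <
  [0,4] PP   <
    [0,1] "today" : N
    [1,4] PP\N   <
      [1,2] "read" : NP/PP
      [2,4] (PP\N)\(NP/PP)   >
        [2,3] "from" : ((PP\N)\(NP/PP))/NP
        [3,4] "ate" : NP
  [4,6] S\PP   >
    [4,5] "chased" : (S\PP)/S
    [5,6] "saw" : S

[0,1] N  lex  "today"
[1,2] NP/PP  lex  "read"
[2,3] ((PP\N)\(NP/PP))/NP  lex  "from"
[3,4] NP  lex  "ate"
[2,4] (PP\N)\(NP/PP)  >  k=3
[1,4] PP\N  <  k=2
[0,4] PP  <  k=1
[4,5] (S\PP)/S  lex  "chased"
[5,6] S  lex  "saw"
[4,6] S\PP  >  k=5
[0,6] S  <  k=4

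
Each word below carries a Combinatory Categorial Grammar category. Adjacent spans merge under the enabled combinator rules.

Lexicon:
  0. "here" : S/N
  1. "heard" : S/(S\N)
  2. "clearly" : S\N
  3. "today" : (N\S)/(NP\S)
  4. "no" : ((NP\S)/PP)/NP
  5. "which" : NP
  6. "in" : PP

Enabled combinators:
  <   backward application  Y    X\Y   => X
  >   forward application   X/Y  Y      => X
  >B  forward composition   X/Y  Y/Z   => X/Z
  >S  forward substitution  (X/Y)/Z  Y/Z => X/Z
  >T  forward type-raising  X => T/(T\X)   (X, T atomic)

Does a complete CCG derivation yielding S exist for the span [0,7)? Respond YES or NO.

YES

[0,7] S   >
  [0,1] "here" : S/N
  [1,7] N   <
    [1,3] S   >
      [1,2] "heard" : S/(S\N)
      [2,3] "clearly" : S\N
    [3,7] N\S   >
      [3,4] "today" : (N\S)/(NP\S)
      [4,7] NP\S   >
        [4,6] (NP\S)/PP   >
          [4,5] "no" : ((NP\S)/PP)/NP
          [5,6] "which" : NP
        [6,7] "in" : PP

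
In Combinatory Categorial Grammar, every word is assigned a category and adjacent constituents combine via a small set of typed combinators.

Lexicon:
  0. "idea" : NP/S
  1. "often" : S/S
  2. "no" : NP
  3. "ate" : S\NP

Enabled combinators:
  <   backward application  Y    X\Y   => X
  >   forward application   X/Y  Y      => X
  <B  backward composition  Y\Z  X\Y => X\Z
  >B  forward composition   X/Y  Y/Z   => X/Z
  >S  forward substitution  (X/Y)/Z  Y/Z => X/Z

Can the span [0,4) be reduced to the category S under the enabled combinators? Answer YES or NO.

NO

NP/S S/S NP S\NP
CKY chart[0,4] = {NP}; S ∉ chart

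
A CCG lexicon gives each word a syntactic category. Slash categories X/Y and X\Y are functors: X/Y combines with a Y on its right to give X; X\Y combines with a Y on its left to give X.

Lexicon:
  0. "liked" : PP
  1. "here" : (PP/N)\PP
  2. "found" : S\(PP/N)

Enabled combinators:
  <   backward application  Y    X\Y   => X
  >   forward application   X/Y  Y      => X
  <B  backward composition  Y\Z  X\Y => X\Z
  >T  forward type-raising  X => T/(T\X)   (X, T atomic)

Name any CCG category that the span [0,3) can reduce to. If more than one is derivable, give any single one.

S

[0,3] S   <
  [0,2] PP/N   <
    [0,1] "liked" : PP
    [1,2] "here" : (PP/N)\PP
  [2,3] "found" : S\(PP/N)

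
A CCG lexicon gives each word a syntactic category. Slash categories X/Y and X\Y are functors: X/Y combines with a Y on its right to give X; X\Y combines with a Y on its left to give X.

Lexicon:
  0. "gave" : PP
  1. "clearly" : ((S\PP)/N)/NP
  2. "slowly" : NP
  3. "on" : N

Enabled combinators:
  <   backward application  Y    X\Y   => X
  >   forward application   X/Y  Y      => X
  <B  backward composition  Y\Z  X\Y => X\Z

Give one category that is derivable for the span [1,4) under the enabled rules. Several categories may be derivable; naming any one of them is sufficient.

[0,4] S   <
  [0,1] "gave" : PP
  [1,4] S\PP   >
    [1,3] (S\PP)/N   >
      [1,2] "clearly" : ((S\PP)/N)/NP
      [2,3] "slowly" : NP
    [3,4] "on" : N

S\PP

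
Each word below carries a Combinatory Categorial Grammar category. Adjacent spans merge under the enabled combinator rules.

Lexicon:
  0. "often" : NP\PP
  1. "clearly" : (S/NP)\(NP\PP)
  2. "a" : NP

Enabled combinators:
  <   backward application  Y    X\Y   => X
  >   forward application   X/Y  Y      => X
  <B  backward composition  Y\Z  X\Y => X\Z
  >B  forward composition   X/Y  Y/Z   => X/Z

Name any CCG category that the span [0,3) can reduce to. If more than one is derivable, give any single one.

[0,3] S   >
  [0,2] S/NP   <
    [0,1] "often" : NP\PP
    [1,2] "clearly" : (S/NP)\(NP\PP)
  [2,3] "a" : NP

S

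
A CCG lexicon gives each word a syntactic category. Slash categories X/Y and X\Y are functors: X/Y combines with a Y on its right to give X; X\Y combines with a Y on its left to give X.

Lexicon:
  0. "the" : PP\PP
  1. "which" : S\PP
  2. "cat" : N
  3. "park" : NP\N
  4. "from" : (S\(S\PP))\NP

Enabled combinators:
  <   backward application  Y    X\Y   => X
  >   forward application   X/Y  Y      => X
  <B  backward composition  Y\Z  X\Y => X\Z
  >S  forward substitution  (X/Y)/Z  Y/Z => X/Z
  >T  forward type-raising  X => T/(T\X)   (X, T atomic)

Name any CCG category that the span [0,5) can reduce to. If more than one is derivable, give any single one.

[0,5] S   <
  [0,2] S\PP   <B
    [0,1] "the" : PP\PP
    [1,2] "which" : S\PP
  [2,5] S\(S\PP)   <
    [2,4] NP   >
      [2,3] NP/(NP\N)   >T
        [2,3] "cat" : N
      [3,4] "park" : NP\N
    [4,5] "from" : (S\(S\PP))\NP

S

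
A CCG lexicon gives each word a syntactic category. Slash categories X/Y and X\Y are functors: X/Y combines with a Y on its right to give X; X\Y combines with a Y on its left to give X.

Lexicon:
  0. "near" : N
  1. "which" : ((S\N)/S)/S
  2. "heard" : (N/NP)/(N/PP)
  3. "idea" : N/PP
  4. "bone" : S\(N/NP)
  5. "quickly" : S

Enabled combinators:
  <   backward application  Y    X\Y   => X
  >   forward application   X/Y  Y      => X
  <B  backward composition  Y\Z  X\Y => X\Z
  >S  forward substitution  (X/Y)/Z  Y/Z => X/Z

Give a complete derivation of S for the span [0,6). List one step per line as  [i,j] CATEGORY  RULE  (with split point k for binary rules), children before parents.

[0,6] S   <
  [0,1] "near" : N
  [1,6] S\N   >
    [1,5] (S\N)/S   >
      [1,2] "which" : ((S\N)/S)/S
      [2,5] S   <
        [2,4] N/NP   >
          [2,3] "heard" : (N/NP)/(N/PP)
          [3,4] "idea" : N/PP
        [4,5] "bone" : S\(N/NP)
    [5,6] "quickly" : S

[0,1] N  lex  "near"
[1,2] ((S\N)/S)/S  lex  "which"
[2,3] (N/NP)/(N/PP)  lex  "heard"
[3,4] N/PP  lex  "idea"
[2,4] N/NP  >  k=3
[4,5] S\(N/NP)  lex  "bone"
[2,5] S  <  k=4
[1,5] (S\N)/S  >  k=2
[5,6] S  lex  "quickly"
[1,6] S\N  >  k=5
[0,6] S  <  k=1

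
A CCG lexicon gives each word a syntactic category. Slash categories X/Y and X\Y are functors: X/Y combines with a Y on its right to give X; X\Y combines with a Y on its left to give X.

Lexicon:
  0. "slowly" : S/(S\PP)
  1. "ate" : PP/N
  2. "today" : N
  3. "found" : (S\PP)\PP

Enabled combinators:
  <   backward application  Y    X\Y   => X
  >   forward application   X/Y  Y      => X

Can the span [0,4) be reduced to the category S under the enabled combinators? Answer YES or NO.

[0,4] S   >
  [0,1] "slowly" : S/(S\PP)
  [1,4] S\PP   <
    [1,3] PP   >
      [1,2] "ate" : PP/N
      [2,3] "today" : N
    [3,4] "found" : (S\PP)\PP

YES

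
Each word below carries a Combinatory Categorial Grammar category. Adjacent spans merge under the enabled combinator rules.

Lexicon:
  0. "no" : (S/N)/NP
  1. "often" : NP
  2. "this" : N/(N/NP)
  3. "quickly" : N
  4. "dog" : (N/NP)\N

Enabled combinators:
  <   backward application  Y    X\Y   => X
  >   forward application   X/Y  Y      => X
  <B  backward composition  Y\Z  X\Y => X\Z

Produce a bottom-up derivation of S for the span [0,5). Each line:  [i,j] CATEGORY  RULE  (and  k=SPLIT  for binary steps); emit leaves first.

[0,1] (S/N)/NP  lex  "no"
[1,2] NP  lex  "often"
[0,2] S/N  >  k=1
[2,3] N/(N/NP)  lex  "this"
[3,4] N  lex  "quickly"
[4,5] (N/NP)\N  lex  "dog"
[3,5] N/NP  <  k=4
[2,5] N  >  k=3
[0,5] S  >  k=2

[0,5] S   >
  [0,2] S/N   >
    [0,1] "no" : (S/N)/NP
    [1,2] "often" : NP
  [2,5] N   >
    [2,3] "this" : N/(N/NP)
    [3,5] N/NP   <
      [3,4] "quickly" : N
      [4,5] "dog" : (N/NP)\N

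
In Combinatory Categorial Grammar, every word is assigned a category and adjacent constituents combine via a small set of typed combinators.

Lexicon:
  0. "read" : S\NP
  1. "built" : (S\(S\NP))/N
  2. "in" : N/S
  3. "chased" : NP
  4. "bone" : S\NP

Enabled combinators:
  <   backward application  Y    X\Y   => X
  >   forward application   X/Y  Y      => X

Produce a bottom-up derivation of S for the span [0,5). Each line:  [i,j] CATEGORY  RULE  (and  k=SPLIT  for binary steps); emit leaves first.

[0,1] S\NP  lex  "read"
[1,2] (S\(S\NP))/N  lex  "built"
[2,3] N/S  lex  "in"
[3,4] NP  lex  "chased"
[4,5] S\NP  lex  "bone"
[3,5] S  <  k=4
[2,5] N  >  k=3
[1,5] S\(S\NP)  >  k=2
[0,5] S  <  k=1

[0,5] S   <
  [0,1] "read" : S\NP
  [1,5] S\(S\NP)   >
    [1,2] "built" : (S\(S\NP))/N
    [2,5] N   >
      [2,3] "in" : N/S
      [3,5] S   <
        [3,4] "chased" : NP
        [4,5] "bone" : S\NP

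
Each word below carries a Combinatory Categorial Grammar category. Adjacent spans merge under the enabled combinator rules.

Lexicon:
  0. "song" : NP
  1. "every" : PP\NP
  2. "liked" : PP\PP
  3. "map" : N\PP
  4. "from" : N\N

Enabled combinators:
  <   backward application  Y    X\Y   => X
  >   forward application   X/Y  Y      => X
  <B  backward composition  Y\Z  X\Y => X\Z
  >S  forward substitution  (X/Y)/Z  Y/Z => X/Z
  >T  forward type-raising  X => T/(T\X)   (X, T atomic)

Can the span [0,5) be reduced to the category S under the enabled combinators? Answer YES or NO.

NP PP\NP PP\PP N\PP N\N
CKY chart[0,5] = {N, N/(N\N), NP/(NP\N), PP/(PP\N), S/(S\N)}; S ∉ chart

NO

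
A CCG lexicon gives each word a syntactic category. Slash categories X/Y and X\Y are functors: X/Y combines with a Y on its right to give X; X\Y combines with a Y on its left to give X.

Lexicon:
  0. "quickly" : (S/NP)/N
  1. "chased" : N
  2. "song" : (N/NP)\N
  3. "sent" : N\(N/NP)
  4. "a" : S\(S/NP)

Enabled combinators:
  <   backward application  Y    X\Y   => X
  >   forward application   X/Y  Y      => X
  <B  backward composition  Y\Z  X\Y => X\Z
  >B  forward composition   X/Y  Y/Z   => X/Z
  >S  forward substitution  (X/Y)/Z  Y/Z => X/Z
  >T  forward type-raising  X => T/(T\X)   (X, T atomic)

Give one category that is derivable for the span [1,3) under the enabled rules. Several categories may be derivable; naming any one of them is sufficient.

[0,5] S   <
  [0,4] S/NP   >
    [0,1] "quickly" : (S/NP)/N
    [1,4] N   <
      [1,3] N/NP   <
        [1,2] "chased" : N
        [2,3] "song" : (N/NP)\N
      [3,4] "sent" : N\(N/NP)
  [4,5] "a" : S\(S/NP)

N/NP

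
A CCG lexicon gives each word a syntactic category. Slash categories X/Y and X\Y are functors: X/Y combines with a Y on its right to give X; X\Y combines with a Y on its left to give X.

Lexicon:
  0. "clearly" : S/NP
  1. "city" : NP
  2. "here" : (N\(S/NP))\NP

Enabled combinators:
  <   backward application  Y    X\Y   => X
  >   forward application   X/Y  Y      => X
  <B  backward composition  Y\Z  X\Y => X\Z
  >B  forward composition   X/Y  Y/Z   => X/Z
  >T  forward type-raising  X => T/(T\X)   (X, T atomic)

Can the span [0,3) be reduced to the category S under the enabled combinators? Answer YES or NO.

NO

S/NP NP (N\(S/NP))\NP
CKY chart[0,3] = {N, N/(N\N), NP/(NP\N), PP/(PP\N), S/(S\N)}; S ∉ chart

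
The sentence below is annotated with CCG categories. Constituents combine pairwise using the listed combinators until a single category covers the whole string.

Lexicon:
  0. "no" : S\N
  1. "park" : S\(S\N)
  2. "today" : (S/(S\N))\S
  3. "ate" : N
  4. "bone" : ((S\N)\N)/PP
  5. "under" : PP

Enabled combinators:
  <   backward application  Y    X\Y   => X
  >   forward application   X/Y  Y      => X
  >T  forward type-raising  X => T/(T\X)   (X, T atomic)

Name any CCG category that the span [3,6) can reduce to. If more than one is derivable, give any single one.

S\N

[0,6] S   >
  [0,3] S/(S\N)   <
    [0,2] S   <
      [0,1] "no" : S\N
      [1,2] "park" : S\(S\N)
    [2,3] "today" : (S/(S\N))\S
  [3,6] S\N   <
    [3,4] "ate" : N
    [4,6] (S\N)\N   >
      [4,5] "bone" : ((S\N)\N)/PP
      [5,6] "under" : PP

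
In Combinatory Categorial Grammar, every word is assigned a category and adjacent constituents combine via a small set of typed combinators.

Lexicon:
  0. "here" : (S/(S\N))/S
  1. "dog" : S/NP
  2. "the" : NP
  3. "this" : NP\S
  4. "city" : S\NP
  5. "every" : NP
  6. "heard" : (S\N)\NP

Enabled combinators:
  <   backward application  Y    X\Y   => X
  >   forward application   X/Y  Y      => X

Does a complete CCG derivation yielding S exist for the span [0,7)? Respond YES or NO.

YES

[0,7] S   >
  [0,5] S/(S\N)   >
    [0,1] "here" : (S/(S\N))/S
    [1,5] S   <
      [1,4] NP   <
        [1,3] S   >
          [1,2] "dog" : S/NP
          [2,3] "the" : NP
        [3,4] "this" : NP\S
      [4,5] "city" : S\NP
  [5,7] S\N   <
    [5,6] "every" : NP
    [6,7] "heard" : (S\N)\NP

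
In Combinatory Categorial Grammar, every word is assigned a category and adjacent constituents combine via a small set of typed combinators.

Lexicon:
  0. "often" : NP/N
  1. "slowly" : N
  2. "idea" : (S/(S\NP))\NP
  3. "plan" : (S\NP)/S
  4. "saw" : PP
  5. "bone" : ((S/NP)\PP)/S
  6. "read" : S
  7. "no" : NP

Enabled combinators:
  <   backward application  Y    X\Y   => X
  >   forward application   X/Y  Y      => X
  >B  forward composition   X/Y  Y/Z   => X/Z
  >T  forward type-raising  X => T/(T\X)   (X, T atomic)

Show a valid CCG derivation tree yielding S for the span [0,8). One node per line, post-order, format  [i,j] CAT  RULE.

[0,1] NP/N  lex  "often"
[1,2] N  lex  "slowly"
[0,2] NP  >  k=1
[2,3] (S/(S\NP))\NP  lex  "idea"
[0,3] S/(S\NP)  <  k=2
[3,4] (S\NP)/S  lex  "plan"
[4,5] PP  lex  "saw"
[5,6] ((S/NP)\PP)/S  lex  "bone"
[6,7] S  lex  "read"
[5,7] (S/NP)\PP  >  k=6
[4,7] S/NP  <  k=5
[7,8] NP  lex  "no"
[4,8] S  >  k=7
[3,8] S\NP  >  k=4
[0,8] S  >  k=3

[0,8] S   >
  [0,3] S/(S\NP)   <
    [0,2] NP   >
      [0,1] "often" : NP/N
      [1,2] "slowly" : N
    [2,3] "idea" : (S/(S\NP))\NP
  [3,8] S\NP   >
    [3,4] "plan" : (S\NP)/S
    [4,8] S   >
      [4,7] S/NP   <
        [4,5] "saw" : PP
        [5,7] (S/NP)\PP   >
          [5,6] "bone" : ((S/NP)\PP)/S
          [6,7] "read" : S
      [7,8] "no" : NP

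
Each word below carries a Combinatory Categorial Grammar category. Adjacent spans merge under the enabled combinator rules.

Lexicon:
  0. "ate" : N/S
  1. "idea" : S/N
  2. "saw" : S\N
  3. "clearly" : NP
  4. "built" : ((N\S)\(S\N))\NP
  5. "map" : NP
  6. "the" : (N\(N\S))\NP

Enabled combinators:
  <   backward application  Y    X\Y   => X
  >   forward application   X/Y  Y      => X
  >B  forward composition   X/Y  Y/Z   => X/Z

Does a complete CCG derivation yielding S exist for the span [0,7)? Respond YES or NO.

N/S S/N S\N NP ((N\S)\(S\N))\NP NP (N\(N\S))\NP
CKY chart[0,7] = {N}; S ∉ chart

NO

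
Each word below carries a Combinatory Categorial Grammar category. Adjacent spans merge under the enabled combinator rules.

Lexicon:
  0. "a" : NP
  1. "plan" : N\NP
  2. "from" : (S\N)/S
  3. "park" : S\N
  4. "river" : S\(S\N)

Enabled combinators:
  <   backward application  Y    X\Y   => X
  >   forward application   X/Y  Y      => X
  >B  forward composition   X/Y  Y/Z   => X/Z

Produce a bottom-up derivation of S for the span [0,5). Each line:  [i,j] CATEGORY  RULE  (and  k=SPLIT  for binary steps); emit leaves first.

[0,5] S   <
  [0,2] N   <
    [0,1] "a" : NP
    [1,2] "plan" : N\NP
  [2,5] S\N   >
    [2,3] "from" : (S\N)/S
    [3,5] S   <
      [3,4] "park" : S\N
      [4,5] "river" : S\(S\N)

[0,1] NP  lex  "a"
[1,2] N\NP  lex  "plan"
[0,2] N  <  k=1
[2,3] (S\N)/S  lex  "from"
[3,4] S\N  lex  "park"
[4,5] S\(S\N)  lex  "river"
[3,5] S  <  k=4
[2,5] S\N  >  k=3
[0,5] S  <  k=2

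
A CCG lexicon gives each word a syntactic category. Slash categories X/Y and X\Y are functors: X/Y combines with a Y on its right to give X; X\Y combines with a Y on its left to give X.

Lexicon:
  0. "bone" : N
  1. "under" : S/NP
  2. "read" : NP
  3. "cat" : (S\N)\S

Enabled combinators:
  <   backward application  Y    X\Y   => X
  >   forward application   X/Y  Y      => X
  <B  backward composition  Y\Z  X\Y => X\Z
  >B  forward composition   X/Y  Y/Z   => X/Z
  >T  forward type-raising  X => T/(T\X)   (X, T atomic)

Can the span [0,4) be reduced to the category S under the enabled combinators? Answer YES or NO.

[0,4] S   >
  [0,1] S/(S\N)   >T
    [0,1] "bone" : N
  [1,4] S\N   <
    [1,3] S   >
      [1,2] "under" : S/NP
      [2,3] "read" : NP
    [3,4] "cat" : (S\N)\S

YES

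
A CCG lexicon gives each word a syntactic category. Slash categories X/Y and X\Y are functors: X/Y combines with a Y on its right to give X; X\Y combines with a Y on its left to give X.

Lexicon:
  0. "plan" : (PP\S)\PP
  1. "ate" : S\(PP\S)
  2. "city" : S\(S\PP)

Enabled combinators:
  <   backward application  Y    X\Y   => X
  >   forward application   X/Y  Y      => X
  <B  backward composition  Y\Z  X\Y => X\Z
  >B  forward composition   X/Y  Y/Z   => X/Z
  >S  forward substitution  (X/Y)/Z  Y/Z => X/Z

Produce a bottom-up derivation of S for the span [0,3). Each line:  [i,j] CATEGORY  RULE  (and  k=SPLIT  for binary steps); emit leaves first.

[0,1] (PP\S)\PP  lex  "plan"
[1,2] S\(PP\S)  lex  "ate"
[0,2] S\PP  <B  k=1
[2,3] S\(S\PP)  lex  "city"
[0,3] S  <  k=2

[0,3] S   <
  [0,2] S\PP   <B
    [0,1] "plan" : (PP\S)\PP
    [1,2] "ate" : S\(PP\S)
  [2,3] "city" : S\(S\PP)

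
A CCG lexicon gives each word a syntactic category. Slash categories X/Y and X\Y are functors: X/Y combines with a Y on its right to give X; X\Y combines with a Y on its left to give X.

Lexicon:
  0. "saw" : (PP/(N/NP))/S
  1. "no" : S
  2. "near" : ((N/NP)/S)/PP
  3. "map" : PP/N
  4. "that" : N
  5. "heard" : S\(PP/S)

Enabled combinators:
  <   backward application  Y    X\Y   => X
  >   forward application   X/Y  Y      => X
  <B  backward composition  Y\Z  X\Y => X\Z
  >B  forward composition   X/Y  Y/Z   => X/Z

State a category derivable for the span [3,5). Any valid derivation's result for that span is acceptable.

PP

[0,6] S   <
  [0,5] PP/S   >B
    [0,2] PP/(N/NP)   >
      [0,1] "saw" : (PP/(N/NP))/S
      [1,2] "no" : S
    [2,5] (N/NP)/S   >
      [2,3] "near" : ((N/NP)/S)/PP
      [3,5] PP   >
        [3,4] "map" : PP/N
        [4,5] "that" : N
  [5,6] "heard" : S\(PP/S)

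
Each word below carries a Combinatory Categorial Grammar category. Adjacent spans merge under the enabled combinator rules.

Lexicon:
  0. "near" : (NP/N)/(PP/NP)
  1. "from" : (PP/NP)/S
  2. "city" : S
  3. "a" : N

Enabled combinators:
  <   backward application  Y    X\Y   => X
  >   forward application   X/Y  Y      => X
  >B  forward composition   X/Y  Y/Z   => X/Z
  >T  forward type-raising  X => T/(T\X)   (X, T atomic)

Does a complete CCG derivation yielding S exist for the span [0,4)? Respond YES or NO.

NO

(NP/N)/(PP/NP) (PP/NP)/S S N
CKY chart[0,4] = {N/(N\NP), NP, NP/(NP\NP), NP/(N\N), PP/(PP\NP), S/(S\NP)}; S ∉ chart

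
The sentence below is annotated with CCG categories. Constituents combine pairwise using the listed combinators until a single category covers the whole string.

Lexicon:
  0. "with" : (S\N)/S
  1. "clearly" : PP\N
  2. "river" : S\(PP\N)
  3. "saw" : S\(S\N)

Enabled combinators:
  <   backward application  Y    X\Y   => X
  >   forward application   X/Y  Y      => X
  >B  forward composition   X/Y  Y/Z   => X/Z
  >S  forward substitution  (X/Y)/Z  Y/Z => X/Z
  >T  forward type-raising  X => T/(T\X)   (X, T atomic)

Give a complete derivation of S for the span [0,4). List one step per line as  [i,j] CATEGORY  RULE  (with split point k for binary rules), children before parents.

[0,1] (S\N)/S  lex  "with"
[1,2] PP\N  lex  "clearly"
[2,3] S\(PP\N)  lex  "river"
[1,3] S  <  k=2
[0,3] S\N  >  k=1
[3,4] S\(S\N)  lex  "saw"
[0,4] S  <  k=3

[0,4] S   <
  [0,3] S\N   >
    [0,1] "with" : (S\N)/S
    [1,3] S   <
      [1,2] "clearly" : PP\N
      [2,3] "river" : S\(PP\N)
  [3,4] "saw" : S\(S\N)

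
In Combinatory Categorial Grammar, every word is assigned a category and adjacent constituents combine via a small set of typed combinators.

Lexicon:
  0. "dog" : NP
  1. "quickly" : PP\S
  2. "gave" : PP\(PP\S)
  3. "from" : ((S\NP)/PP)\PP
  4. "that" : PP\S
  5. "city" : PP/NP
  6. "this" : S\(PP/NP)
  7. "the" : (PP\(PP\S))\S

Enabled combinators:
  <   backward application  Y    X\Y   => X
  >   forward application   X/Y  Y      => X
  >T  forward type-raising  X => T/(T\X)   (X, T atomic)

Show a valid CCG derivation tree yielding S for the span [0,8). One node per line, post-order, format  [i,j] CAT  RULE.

[0,1] NP  lex  "dog"
[0,1] S/(S\NP)  >T
[1,2] PP\S  lex  "quickly"
[2,3] PP\(PP\S)  lex  "gave"
[1,3] PP  <  k=2
[3,4] ((S\NP)/PP)\PP  lex  "from"
[1,4] (S\NP)/PP  <  k=3
[4,5] PP\S  lex  "that"
[5,6] PP/NP  lex  "city"
[6,7] S\(PP/NP)  lex  "this"
[5,7] S  <  k=6
[7,8] (PP\(PP\S))\S  lex  "the"
[5,8] PP\(PP\S)  <  k=7
[4,8] PP  <  k=5
[1,8] S\NP  >  k=4
[0,8] S  >  k=1

[0,8] S   >
  [0,1] S/(S\NP)   >T
    [0,1] "dog" : NP
  [1,8] S\NP   >
    [1,4] (S\NP)/PP   <
      [1,3] PP   <
        [1,2] "quickly" : PP\S
        [2,3] "gave" : PP\(PP\S)
      [3,4] "from" : ((S\NP)/PP)\PP
    [4,8] PP   <
      [4,5] "that" : PP\S
      [5,8] PP\(PP\S)   <
        [5,7] S   <
          [5,6] "city" : PP/NP
          [6,7] "this" : S\(PP/NP)
        [7,8] "the" : (PP\(PP\S))\S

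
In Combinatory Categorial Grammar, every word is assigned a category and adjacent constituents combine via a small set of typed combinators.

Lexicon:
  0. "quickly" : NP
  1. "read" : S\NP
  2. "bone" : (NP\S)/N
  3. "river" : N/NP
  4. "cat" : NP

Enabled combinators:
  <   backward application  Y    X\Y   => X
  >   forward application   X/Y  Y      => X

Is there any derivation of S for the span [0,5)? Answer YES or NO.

NP S\NP (NP\S)/N N/NP NP
CKY chart[0,5] = {NP}; S ∉ chart

NO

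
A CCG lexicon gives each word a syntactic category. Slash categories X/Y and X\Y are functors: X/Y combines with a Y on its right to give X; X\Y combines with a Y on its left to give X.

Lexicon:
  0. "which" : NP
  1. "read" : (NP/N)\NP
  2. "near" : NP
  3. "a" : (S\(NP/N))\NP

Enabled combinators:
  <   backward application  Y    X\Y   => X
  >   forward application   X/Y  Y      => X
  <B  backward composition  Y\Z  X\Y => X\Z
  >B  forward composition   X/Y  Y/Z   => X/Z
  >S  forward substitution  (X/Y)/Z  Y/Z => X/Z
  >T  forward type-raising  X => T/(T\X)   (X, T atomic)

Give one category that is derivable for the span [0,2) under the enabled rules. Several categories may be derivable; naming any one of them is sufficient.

NP/N

[0,4] S   <
  [0,2] NP/N   <
    [0,1] "which" : NP
    [1,2] "read" : (NP/N)\NP
  [2,4] S\(NP/N)   <
    [2,3] "near" : NP
    [3,4] "a" : (S\(NP/N))\NP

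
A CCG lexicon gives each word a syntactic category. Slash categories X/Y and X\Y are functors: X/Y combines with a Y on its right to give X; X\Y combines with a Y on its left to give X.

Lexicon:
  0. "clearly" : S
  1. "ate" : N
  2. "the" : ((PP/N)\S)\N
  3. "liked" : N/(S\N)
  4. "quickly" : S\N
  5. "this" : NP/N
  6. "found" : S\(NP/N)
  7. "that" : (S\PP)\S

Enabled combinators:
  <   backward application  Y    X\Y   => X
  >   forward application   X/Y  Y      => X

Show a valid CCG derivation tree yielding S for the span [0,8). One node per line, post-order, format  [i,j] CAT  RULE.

[0,1] S  lex  "clearly"
[1,2] N  lex  "ate"
[2,3] ((PP/N)\S)\N  lex  "the"
[1,3] (PP/N)\S  <  k=2
[0,3] PP/N  <  k=1
[3,4] N/(S\N)  lex  "liked"
[4,5] S\N  lex  "quickly"
[3,5] N  >  k=4
[0,5] PP  >  k=3
[5,6] NP/N  lex  "this"
[6,7] S\(NP/N)  lex  "found"
[5,7] S  <  k=6
[7,8] (S\PP)\S  lex  "that"
[5,8] S\PP  <  k=7
[0,8] S  <  k=5

[0,8] S   <
  [0,5] PP   >
    [0,3] PP/N   <
      [0,1] "clearly" : S
      [1,3] (PP/N)\S   <
        [1,2] "ate" : N
        [2,3] "the" : ((PP/N)\S)\N
    [3,5] N   >
      [3,4] "liked" : N/(S\N)
      [4,5] "quickly" : S\N
  [5,8] S\PP   <
    [5,7] S   <
      [5,6] "this" : NP/N
      [6,7] "found" : S\(NP/N)
    [7,8] "that" : (S\PP)\S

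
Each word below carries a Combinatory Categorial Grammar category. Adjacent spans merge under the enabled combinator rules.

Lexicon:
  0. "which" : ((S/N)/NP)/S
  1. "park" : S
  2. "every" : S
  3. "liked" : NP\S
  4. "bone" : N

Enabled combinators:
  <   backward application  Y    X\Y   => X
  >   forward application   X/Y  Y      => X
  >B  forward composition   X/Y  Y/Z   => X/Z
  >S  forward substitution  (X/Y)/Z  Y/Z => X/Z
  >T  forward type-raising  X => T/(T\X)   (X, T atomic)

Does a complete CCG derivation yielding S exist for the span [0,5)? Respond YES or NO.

YES

[0,5] S   >
  [0,4] S/N   >
    [0,2] (S/N)/NP   >
      [0,1] "which" : ((S/N)/NP)/S
      [1,2] "park" : S
    [2,4] NP   <
      [2,3] "every" : S
      [3,4] "liked" : NP\S
  [4,5] "bone" : N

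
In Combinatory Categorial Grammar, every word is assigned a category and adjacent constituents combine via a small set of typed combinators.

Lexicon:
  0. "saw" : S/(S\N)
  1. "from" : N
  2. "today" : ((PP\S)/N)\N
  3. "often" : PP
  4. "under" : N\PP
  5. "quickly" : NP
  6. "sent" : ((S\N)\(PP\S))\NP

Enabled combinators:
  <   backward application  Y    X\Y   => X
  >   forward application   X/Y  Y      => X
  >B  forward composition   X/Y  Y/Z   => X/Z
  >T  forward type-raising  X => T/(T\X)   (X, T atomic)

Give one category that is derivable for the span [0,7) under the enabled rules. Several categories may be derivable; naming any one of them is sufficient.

S

[0,7] S   >
  [0,1] "saw" : S/(S\N)
  [1,7] S\N   <
    [1,5] PP\S   >
      [1,3] (PP\S)/N   <
        [1,2] "from" : N
        [2,3] "today" : ((PP\S)/N)\N
      [3,5] N   >
        [3,4] N/(N\PP)   >T
          [3,4] "often" : PP
        [4,5] "under" : N\PP
    [5,7] (S\N)\(PP\S)   <
      [5,6] "quickly" : NP
      [6,7] "sent" : ((S\N)\(PP\S))\NP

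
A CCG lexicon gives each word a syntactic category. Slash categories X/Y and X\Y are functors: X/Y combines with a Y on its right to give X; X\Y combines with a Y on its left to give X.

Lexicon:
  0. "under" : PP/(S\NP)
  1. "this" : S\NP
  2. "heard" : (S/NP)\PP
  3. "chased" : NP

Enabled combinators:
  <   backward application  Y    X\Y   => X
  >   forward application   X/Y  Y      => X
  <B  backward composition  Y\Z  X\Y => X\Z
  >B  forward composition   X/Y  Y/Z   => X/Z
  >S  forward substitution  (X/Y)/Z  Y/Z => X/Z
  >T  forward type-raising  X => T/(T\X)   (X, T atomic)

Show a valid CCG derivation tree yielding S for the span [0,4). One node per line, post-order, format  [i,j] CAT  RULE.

[0,4] S   >
  [0,3] S/NP   <
    [0,2] PP   >
      [0,1] "under" : PP/(S\NP)
      [1,2] "this" : S\NP
    [2,3] "heard" : (S/NP)\PP
  [3,4] "chased" : NP

[0,1] PP/(S\NP)  lex  "under"
[1,2] S\NP  lex  "this"
[0,2] PP  >  k=1
[2,3] (S/NP)\PP  lex  "heard"
[0,3] S/NP  <  k=2
[3,4] NP  lex  "chased"
[0,4] S  >  k=3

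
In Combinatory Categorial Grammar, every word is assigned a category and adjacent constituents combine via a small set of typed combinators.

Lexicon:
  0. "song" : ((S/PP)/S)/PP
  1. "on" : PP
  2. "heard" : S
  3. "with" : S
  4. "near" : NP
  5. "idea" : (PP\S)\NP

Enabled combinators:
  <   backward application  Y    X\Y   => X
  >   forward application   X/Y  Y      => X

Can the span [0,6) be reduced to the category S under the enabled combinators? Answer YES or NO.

[0,6] S   >
  [0,3] S/PP   >
    [0,2] (S/PP)/S   >
      [0,1] "song" : ((S/PP)/S)/PP
      [1,2] "on" : PP
    [2,3] "heard" : S
  [3,6] PP   <
    [3,4] "with" : S
    [4,6] PP\S   <
      [4,5] "near" : NP
      [5,6] "idea" : (PP\S)\NP

YES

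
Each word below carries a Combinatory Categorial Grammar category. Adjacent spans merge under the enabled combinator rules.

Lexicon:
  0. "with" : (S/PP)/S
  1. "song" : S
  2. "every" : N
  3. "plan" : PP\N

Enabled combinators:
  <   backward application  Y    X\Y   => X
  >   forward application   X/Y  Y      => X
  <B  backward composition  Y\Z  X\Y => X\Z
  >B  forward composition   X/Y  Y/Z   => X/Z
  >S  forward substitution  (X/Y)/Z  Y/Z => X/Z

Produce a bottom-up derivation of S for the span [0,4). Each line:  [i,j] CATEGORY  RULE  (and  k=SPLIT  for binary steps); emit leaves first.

[0,1] (S/PP)/S  lex  "with"
[1,2] S  lex  "song"
[0,2] S/PP  >  k=1
[2,3] N  lex  "every"
[3,4] PP\N  lex  "plan"
[2,4] PP  <  k=3
[0,4] S  >  k=2

[0,4] S   >
  [0,2] S/PP   >
    [0,1] "with" : (S/PP)/S
    [1,2] "song" : S
  [2,4] PP   <
    [2,3] "every" : N
    [3,4] "plan" : PP\N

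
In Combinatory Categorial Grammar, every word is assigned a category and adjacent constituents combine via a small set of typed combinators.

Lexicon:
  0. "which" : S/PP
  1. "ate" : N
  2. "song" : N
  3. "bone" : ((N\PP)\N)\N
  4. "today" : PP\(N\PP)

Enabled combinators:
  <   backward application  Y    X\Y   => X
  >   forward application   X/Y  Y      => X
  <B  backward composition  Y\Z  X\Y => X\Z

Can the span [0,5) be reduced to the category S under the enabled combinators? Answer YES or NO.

YES

[0,5] S   >
  [0,1] "which" : S/PP
  [1,5] PP   <
    [1,2] "ate" : N
    [2,5] PP\N   <B
      [2,4] (N\PP)\N   <
        [2,3] "song" : N
        [3,4] "bone" : ((N\PP)\N)\N
      [4,5] "today" : PP\(N\PP)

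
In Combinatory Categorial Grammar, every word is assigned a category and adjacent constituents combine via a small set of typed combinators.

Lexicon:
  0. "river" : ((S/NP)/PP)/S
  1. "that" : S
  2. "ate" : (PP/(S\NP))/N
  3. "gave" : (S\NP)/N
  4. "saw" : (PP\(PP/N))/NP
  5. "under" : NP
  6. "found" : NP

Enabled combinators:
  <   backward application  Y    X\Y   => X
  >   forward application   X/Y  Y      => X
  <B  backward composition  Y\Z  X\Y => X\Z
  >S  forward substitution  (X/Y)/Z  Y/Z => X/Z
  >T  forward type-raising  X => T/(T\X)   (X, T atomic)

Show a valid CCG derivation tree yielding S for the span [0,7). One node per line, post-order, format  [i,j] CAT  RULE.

[0,1] ((S/NP)/PP)/S  lex  "river"
[1,2] S  lex  "that"
[0,2] (S/NP)/PP  >  k=1
[2,3] (PP/(S\NP))/N  lex  "ate"
[3,4] (S\NP)/N  lex  "gave"
[2,4] PP/N  >S  k=3
[4,5] (PP\(PP/N))/NP  lex  "saw"
[5,6] NP  lex  "under"
[4,6] PP\(PP/N)  >  k=5
[2,6] PP  <  k=4
[0,6] S/NP  >  k=2
[6,7] NP  lex  "found"
[0,7] S  >  k=6

[0,7] S   >
  [0,6] S/NP   >
    [0,2] (S/NP)/PP   >
      [0,1] "river" : ((S/NP)/PP)/S
      [1,2] "that" : S
    [2,6] PP   <
      [2,4] PP/N   >S
        [2,3] "ate" : (PP/(S\NP))/N
        [3,4] "gave" : (S\NP)/N
      [4,6] PP\(PP/N)   >
        [4,5] "saw" : (PP\(PP/N))/NP
        [5,6] "under" : NP
  [6,7] "found" : NP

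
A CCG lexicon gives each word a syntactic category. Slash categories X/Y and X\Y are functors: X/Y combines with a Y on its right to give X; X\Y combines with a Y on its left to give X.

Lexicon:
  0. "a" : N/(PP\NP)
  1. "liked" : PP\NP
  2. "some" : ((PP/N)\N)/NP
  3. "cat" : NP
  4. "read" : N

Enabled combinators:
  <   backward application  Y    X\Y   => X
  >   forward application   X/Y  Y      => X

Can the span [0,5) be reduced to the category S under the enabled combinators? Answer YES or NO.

NO

N/(PP\NP) PP\NP ((PP/N)\N)/NP NP N
CKY chart[0,5] = {PP}; S ∉ chart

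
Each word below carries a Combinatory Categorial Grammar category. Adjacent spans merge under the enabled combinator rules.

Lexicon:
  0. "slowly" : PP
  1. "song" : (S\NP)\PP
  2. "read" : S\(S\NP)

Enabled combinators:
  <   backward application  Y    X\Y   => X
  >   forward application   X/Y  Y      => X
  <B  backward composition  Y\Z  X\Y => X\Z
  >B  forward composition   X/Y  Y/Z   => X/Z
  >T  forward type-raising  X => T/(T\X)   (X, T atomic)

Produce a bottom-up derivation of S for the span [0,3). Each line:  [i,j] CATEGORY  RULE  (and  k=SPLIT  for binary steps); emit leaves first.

[0,3] S   <
  [0,2] S\NP   <
    [0,1] "slowly" : PP
    [1,2] "song" : (S\NP)\PP
  [2,3] "read" : S\(S\NP)

[0,1] PP  lex  "slowly"
[1,2] (S\NP)\PP  lex  "song"
[0,2] S\NP  <  k=1
[2,3] S\(S\NP)  lex  "read"
[0,3] S  <  k=2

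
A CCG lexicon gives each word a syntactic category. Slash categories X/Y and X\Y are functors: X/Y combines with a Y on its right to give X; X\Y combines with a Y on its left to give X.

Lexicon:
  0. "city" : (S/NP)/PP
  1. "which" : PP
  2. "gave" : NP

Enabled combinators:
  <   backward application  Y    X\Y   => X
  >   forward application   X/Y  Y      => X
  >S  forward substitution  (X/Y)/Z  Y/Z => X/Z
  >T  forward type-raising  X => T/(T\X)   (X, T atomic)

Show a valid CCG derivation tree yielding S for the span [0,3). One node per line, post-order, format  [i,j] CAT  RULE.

[0,1] (S/NP)/PP  lex  "city"
[1,2] PP  lex  "which"
[0,2] S/NP  >  k=1
[2,3] NP  lex  "gave"
[0,3] S  >  k=2

[0,3] S   >
  [0,2] S/NP   >
    [0,1] "city" : (S/NP)/PP
    [1,2] "which" : PP
  [2,3] "gave" : NP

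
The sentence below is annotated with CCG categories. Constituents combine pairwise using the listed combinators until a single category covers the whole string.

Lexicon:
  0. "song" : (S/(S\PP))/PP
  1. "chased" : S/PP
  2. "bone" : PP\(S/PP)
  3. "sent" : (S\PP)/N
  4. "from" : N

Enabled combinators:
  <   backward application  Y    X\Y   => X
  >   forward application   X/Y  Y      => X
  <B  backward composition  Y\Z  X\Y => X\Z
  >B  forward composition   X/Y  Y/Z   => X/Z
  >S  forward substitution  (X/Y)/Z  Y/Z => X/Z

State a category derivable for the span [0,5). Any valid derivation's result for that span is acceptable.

S

[0,5] S   >
  [0,3] S/(S\PP)   >
    [0,1] "song" : (S/(S\PP))/PP
    [1,3] PP   <
      [1,2] "chased" : S/PP
      [2,3] "bone" : PP\(S/PP)
  [3,5] S\PP   >
    [3,4] "sent" : (S\PP)/N
    [4,5] "from" : N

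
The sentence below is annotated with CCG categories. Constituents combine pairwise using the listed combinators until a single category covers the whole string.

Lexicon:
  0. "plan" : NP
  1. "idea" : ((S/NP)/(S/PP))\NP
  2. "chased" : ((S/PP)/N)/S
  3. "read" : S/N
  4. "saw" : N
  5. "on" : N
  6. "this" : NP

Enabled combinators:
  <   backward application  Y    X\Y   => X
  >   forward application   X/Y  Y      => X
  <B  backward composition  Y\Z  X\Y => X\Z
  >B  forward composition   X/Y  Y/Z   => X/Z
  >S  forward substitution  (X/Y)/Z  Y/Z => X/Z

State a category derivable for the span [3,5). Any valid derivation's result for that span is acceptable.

[0,7] S   >
  [0,6] S/NP   >
    [0,2] (S/NP)/(S/PP)   <
      [0,1] "plan" : NP
      [1,2] "idea" : ((S/NP)/(S/PP))\NP
    [2,6] S/PP   >
      [2,5] (S/PP)/N   >
        [2,3] "chased" : ((S/PP)/N)/S
        [3,5] S   >
          [3,4] "read" : S/N
          [4,5] "saw" : N
      [5,6] "on" : N
  [6,7] "this" : NP

S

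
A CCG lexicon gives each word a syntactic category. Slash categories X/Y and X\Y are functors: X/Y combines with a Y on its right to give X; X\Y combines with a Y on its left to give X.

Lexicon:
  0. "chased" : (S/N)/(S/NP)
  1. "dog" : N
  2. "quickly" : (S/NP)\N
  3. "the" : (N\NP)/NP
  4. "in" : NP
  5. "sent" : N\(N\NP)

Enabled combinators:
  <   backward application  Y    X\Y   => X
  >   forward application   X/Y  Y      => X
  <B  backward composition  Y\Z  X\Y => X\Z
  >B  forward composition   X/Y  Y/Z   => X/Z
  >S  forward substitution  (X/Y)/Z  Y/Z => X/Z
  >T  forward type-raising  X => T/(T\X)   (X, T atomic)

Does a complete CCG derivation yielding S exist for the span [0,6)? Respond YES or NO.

YES

[0,6] S   >
  [0,3] S/N   >
    [0,1] "chased" : (S/N)/(S/NP)
    [1,3] S/NP   <
      [1,2] "dog" : N
      [2,3] "quickly" : (S/NP)\N
  [3,6] N   <
    [3,5] N\NP   >
      [3,4] "the" : (N\NP)/NP
      [4,5] "in" : NP
    [5,6] "sent" : N\(N\NP)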